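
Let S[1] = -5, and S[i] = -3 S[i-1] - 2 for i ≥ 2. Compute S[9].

S[2] = -3(-5) - 2 = 13
S[3] = -3(13) - 2 = -41
S[4] = -3(-41) - 2 = 121
S[5] = -3(121) - 2 = -365
S[6] = -3(-365) - 2 = 1093
S[7] = -3(1093) - 2 = -3281
S[8] = -3(-3281) - 2 = 9841
S[9] = -3(9841) - 2 = -29525

-29525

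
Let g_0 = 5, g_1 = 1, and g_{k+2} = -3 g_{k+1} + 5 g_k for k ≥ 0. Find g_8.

g_2 = -3·1 + 5·5 = 22
g_3 = -3·22 + 5·1 = -61
g_4 = -3·(-61) + 5·22 = 293
g_5 = -3·293 + 5·(-61) = -1184
g_6 = -3·(-1184) + 5·293 = 5017
g_7 = -3·5017 + 5·(-1184) = -20971
g_8 = -3·(-20971) + 5·5017 = 87998

87998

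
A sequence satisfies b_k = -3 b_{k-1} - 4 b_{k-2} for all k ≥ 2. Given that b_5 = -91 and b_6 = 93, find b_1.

5

Rearranging, b_{k-2} = (b_k + 3 b_{k-1}) / -4.
b_4 = (93 + 3*(-91)) / -4 = -180/-4 = 45
b_3 = (-91 + 3*45) / -4 = 44/-4 = -11
b_2 = (45 + 3*(-11)) / -4 = 12/-4 = -3
b_1 = (-11 + 3*(-3)) / -4 = -20/-4 = 5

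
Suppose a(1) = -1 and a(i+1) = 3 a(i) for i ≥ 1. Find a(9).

a(2) = 3(-1) = -3
a(3) = 3(-3) = -9
a(4) = 3(-9) = -27
a(5) = 3(-27) = -81
a(6) = 3(-81) = -243
a(7) = 3(-243) = -729
a(8) = 3(-729) = -2187
a(9) = 3(-2187) = -6561

-6561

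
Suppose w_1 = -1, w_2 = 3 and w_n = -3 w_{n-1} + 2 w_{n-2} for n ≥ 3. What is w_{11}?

w_3 = -3*3 + 2*(-1) = -11
w_4 = -3*(-11) + 2*3 = 39
w_5 = -3*39 + 2*(-11) = -139
w_6 = -3*(-139) + 2*39 = 495
w_7 = -3*495 + 2*(-139) = -1763
w_8 = -3*(-1763) + 2*495 = 6279
w_9 = -3*6279 + 2*(-1763) = -22363
w_{10} = -3*(-22363) + 2*6279 = 79647
w_{11} = -3*79647 + 2*(-22363) = -283667

-283667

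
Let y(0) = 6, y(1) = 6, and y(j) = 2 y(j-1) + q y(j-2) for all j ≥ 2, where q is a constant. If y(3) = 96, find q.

y(2) = 12 + 6q
y(3) = 24 + 18q
So 24 + 18q = 96, giving q = 4.

4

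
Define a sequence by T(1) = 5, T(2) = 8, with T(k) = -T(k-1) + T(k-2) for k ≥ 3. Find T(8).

64

T(3) = -8 + 5 = -3
T(4) = -(-3) + 8 = 11
T(5) = -11 + (-3) = -14
T(6) = -(-14) + 11 = 25
T(7) = -25 + (-14) = -39
T(8) = -(-39) + 25 = 64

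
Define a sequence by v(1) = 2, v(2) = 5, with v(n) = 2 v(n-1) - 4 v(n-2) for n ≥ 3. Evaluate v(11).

v(3) = 2·5 - 4·2 = 2
v(4) = 2·2 - 4·5 = -16
v(5) = 2·(-16) - 4·2 = -40
v(6) = 2·(-40) - 4·(-16) = -16
v(7) = 2·(-16) - 4·(-40) = 128
v(8) = 2·128 - 4·(-16) = 320
v(9) = 2·320 - 4·128 = 128
v(10) = 2·128 - 4·320 = -1024
v(11) = 2·(-1024) - 4·128 = -2560

-2560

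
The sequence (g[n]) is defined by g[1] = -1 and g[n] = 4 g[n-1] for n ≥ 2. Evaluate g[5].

g[2] = 4(-1) = -4
g[3] = 4(-4) = -16
g[4] = 4(-16) = -64
g[5] = 4(-64) = -256

-256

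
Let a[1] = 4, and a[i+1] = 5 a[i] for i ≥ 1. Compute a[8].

312500

a[2] = 5·4 = 20
a[3] = 5·20 = 100
a[4] = 5·100 = 500
a[5] = 5·500 = 2500
a[6] = 5·2500 = 12500
a[7] = 5·12500 = 62500
a[8] = 5·62500 = 312500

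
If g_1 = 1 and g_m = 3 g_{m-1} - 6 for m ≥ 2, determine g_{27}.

-5083731656655

The fixed point is -6/(1 - 3) = 3, so g_m - 3 = 3(g_{m-1} - 3).
Hence g_m = -2·3^{m-1} + 3.
g_{27} = -2·3^{26} + 3 = -2·2541865828329 + 3 = -5083731656655.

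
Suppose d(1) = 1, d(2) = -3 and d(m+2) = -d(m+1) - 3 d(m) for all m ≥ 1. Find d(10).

117

d(3) = -(-3) - 3*1 = 0
d(4) = -0 - 3*(-3) = 9
d(5) = -9 - 3*0 = -9
d(6) = -(-9) - 3*9 = -18
d(7) = -(-18) - 3*(-9) = 45
d(8) = -45 - 3*(-18) = 9
d(9) = -9 - 3*45 = -144
d(10) = -(-144) - 3*9 = 117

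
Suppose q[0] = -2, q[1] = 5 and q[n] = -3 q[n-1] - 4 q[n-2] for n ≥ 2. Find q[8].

q[2] = -3(5) - 4(-2) = -7
q[3] = -3(-7) - 4(5) = 1
q[4] = -3(1) - 4(-7) = 25
q[5] = -3(25) - 4(1) = -79
q[6] = -3(-79) - 4(25) = 137
q[7] = -3(137) - 4(-79) = -95
q[8] = -3(-95) - 4(137) = -263

-263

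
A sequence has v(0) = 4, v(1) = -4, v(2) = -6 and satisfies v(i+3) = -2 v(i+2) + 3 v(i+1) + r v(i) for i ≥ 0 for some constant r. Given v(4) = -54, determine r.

v(3) = 4r
v(4) = -18 - 12r
So -18 - 12r = -54, giving r = 3.

3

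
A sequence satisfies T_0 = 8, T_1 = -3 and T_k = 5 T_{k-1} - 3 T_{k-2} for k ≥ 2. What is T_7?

-64959

T_2 = 5*(-3) - 3*8 = -39
T_3 = 5*(-39) - 3*(-3) = -186
T_4 = 5*(-186) - 3*(-39) = -813
T_5 = 5*(-813) - 3*(-186) = -3507
T_6 = 5*(-3507) - 3*(-813) = -15096
T_7 = 5*(-15096) - 3*(-3507) = -64959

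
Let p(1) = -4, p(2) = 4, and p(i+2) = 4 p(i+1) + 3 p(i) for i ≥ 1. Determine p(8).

p(3) = 4·4 + 3·(-4) = 4
p(4) = 4·4 + 3·4 = 28
p(5) = 4·28 + 3·4 = 124
p(6) = 4·124 + 3·28 = 580
p(7) = 4·580 + 3·124 = 2692
p(8) = 4·2692 + 3·580 = 12508

12508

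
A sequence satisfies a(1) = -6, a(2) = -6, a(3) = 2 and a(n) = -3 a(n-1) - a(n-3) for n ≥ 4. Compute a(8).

-186

a(4) = -3(2) - (-6) = 0
a(5) = -3(0) - (-6) = 6
a(6) = -3(6) - 2 = -20
a(7) = -3(-20) - 0 = 60
a(8) = -3(60) - 6 = -186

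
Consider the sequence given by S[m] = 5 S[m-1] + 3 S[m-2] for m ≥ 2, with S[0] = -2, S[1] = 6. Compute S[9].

3982746

S[2] = 5(6) + 3(-2) = 24
S[3] = 5(24) + 3(6) = 138
S[4] = 5(138) + 3(24) = 762
S[5] = 5(762) + 3(138) = 4224
S[6] = 5(4224) + 3(762) = 23406
S[7] = 5(23406) + 3(4224) = 129702
S[8] = 5(129702) + 3(23406) = 718728
S[9] = 5(718728) + 3(129702) = 3982746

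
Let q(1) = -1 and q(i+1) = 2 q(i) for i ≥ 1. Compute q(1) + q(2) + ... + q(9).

q(2) = 2*(-1) = -2
q(3) = 2*(-2) = -4
q(4) = 2*(-4) = -8
q(5) = 2*(-8) = -16
q(6) = 2*(-16) = -32
q(7) = 2*(-32) = -64
q(8) = 2*(-64) = -128
q(9) = 2*(-128) = -256
Sum = (-1) + (-2) + (-4) + (-8) + (-16) + (-32) + (-64) + (-128) + (-256) = -511

-511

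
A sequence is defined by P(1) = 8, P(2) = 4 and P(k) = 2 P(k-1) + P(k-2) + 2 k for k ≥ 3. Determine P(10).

P(3) = 2*4 + 8 + 6 = 22
P(4) = 2*22 + 4 + 8 = 56
P(5) = 2*56 + 22 + 10 = 144
P(6) = 2*144 + 56 + 12 = 356
P(7) = 2*356 + 144 + 14 = 870
P(8) = 2*870 + 356 + 16 = 2112
P(9) = 2*2112 + 870 + 18 = 5112
P(10) = 2*5112 + 2112 + 20 = 12356

12356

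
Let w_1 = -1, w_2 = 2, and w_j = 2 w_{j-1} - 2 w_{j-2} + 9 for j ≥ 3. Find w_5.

49

w_3 = 2·2 - 2·(-1) + 9 = 15
w_4 = 2·15 - 2·2 + 9 = 35
w_5 = 2·35 - 2·15 + 9 = 49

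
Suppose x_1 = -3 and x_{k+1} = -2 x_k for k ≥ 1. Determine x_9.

-768

x_2 = -2*(-3) = 6
x_3 = -2*6 = -12
x_4 = -2*(-12) = 24
x_5 = -2*24 = -48
x_6 = -2*(-48) = 96
x_7 = -2*96 = -192
x_8 = -2*(-192) = 384
x_9 = -2*384 = -768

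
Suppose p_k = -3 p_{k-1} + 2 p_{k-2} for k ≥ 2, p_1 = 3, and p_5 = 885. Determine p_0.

-6

Let p_0 = v.
p_2 = -9 + 2v
p_3 = 33 - 6v
p_4 = -117 + 22v
p_5 = 417 - 78v
So 417 - 78v = 885, giving v = -6.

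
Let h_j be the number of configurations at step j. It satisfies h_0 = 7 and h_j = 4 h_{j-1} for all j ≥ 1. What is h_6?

h_1 = 4*7 = 28
h_2 = 4*28 = 112
h_3 = 4*112 = 448
h_4 = 4*448 = 1792
h_5 = 4*1792 = 7168
h_6 = 4*7168 = 28672

28672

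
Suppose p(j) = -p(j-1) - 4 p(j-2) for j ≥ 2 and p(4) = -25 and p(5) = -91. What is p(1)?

-7

Rearranging, p(j-2) = (p(j) + p(j-1)) / -4.
p(3) = (-91 + (-25)) / -4 = -116/-4 = 29
p(2) = (-25 + 29) / -4 = 4/-4 = -1
p(1) = (29 + (-1)) / -4 = 28/-4 = -7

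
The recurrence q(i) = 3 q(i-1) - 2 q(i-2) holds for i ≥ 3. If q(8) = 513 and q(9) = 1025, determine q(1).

Rearranging, q(i-2) = (q(i) - 3 q(i-1)) / -2.
q(7) = (1025 - 3·513) / -2 = -514/-2 = 257
q(6) = (513 - 3·257) / -2 = -258/-2 = 129
q(5) = (257 - 3·129) / -2 = -130/-2 = 65
q(4) = (129 - 3·65) / -2 = -66/-2 = 33
q(3) = (65 - 3·33) / -2 = -34/-2 = 17
q(2) = (33 - 3·17) / -2 = -18/-2 = 9
q(1) = (17 - 3·9) / -2 = -10/-2 = 5

5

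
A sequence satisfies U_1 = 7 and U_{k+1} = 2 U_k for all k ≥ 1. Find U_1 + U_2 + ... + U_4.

U_2 = 2·7 = 14
U_3 = 2·14 = 28
U_4 = 2·28 = 56
Sum = 7 + 14 + 28 + 56 = 105

105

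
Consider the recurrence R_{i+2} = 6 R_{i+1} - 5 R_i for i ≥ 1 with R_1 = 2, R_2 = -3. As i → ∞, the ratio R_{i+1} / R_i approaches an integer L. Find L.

5

The characteristic equation is r^2 - 6r + 5 = 0, which factors as (r - 5)(r - 1) = 0.
So the roots are 5 and 1. Since |5| > |1| and the coefficient of 5^i is non-zero, the ratio tends to 5.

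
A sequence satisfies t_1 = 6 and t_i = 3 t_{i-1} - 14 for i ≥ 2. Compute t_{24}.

-94143178820

The fixed point is -14/(1 - 3) = 7, so t_i - 7 = 3(t_{i-1} - 7).
Hence t_i = -1·3^{i-1} + 7.
t_{24} = -1·3^{23} + 7 = -1·94143178827 + 7 = -94143178820.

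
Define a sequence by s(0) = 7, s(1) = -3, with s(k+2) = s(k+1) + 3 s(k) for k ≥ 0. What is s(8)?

s(2) = (-3) + 3·7 = 18
s(3) = 18 + 3·(-3) = 9
s(4) = 9 + 3·18 = 63
s(5) = 63 + 3·9 = 90
s(6) = 90 + 3·63 = 279
s(7) = 279 + 3·90 = 549
s(8) = 549 + 3·279 = 1386

1386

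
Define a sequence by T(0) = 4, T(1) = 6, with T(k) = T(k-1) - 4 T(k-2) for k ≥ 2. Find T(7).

T(2) = 6 - 4·4 = -10
T(3) = (-10) - 4·6 = -34
T(4) = (-34) - 4·(-10) = 6
T(5) = 6 - 4·(-34) = 142
T(6) = 142 - 4·6 = 118
T(7) = 118 - 4·142 = -450

-450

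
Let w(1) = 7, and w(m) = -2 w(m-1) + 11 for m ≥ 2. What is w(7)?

217

w(2) = -2(7) + 11 = -3
w(3) = -2(-3) + 11 = 17
w(4) = -2(17) + 11 = -23
w(5) = -2(-23) + 11 = 57
w(6) = -2(57) + 11 = -103
w(7) = -2(-103) + 11 = 217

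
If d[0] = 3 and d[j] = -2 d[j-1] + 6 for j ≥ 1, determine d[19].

The fixed point is 6/(1 + 2) = 2, so d[j] - 2 = -2(d[j-1] - 2).
Hence d[j] = 1·(-2)^j + 2.
d[19] = 1·(-2)^{19} + 2 = 1·-524288 + 2 = -524286.

-524286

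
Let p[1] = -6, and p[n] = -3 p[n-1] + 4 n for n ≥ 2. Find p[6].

1890

p[2] = -3(-6) + 8 = 26
p[3] = -3(26) + 12 = -66
p[4] = -3(-66) + 16 = 214
p[5] = -3(214) + 20 = -622
p[6] = -3(-622) + 24 = 1890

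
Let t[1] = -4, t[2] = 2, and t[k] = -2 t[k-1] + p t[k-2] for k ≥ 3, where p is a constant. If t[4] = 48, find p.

t[3] = -4 - 4p
t[4] = 8 + 10p
So 8 + 10p = 48, giving p = 4.

4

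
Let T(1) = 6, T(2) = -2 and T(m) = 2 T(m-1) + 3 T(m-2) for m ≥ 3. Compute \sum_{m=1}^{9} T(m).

T(3) = 2·(-2) + 3·6 = 14
T(4) = 2·14 + 3·(-2) = 22
T(5) = 2·22 + 3·14 = 86
T(6) = 2·86 + 3·22 = 238
T(7) = 2·238 + 3·86 = 734
T(8) = 2·734 + 3·238 = 2182
T(9) = 2·2182 + 3·734 = 6566
Sum = 6 + (-2) + 14 + 22 + 86 + 238 + 734 + 2182 + 6566 = 9846

9846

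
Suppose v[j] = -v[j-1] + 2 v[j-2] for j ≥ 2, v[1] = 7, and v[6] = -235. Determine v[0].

Let v[0] = y.
v[2] = -7 + 2y
v[3] = 21 - 2y
v[4] = -35 + 6y
v[5] = 77 - 10y
v[6] = -147 + 22y
So -147 + 22y = -235, giving y = -4.

-4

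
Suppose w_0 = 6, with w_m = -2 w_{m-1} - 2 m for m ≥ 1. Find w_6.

408

w_1 = -2*6 - 2 = -14
w_2 = -2*(-14) - 4 = 24
w_3 = -2*24 - 6 = -54
w_4 = -2*(-54) - 8 = 100
w_5 = -2*100 - 10 = -210
w_6 = -2*(-210) - 12 = 408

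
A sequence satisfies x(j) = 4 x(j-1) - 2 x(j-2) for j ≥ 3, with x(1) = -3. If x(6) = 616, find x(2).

Let x(2) = y.
x(3) = 6 + 4y
x(4) = 24 + 14y
x(5) = 84 + 48y
x(6) = 288 + 164y
So 288 + 164y = 616, giving y = 2.

2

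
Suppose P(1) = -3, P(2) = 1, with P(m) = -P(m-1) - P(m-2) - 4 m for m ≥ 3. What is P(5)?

P(3) = -1 - (-3) - 12 = -10
P(4) = -(-10) - 1 - 16 = -7
P(5) = -(-7) - (-10) - 20 = -3

-3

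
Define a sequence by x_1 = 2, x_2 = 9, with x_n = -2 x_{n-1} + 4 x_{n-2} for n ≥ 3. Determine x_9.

-17536

x_3 = -2*9 + 4*2 = -10
x_4 = -2*(-10) + 4*9 = 56
x_5 = -2*56 + 4*(-10) = -152
x_6 = -2*(-152) + 4*56 = 528
x_7 = -2*528 + 4*(-152) = -1664
x_8 = -2*(-1664) + 4*528 = 5440
x_9 = -2*5440 + 4*(-1664) = -17536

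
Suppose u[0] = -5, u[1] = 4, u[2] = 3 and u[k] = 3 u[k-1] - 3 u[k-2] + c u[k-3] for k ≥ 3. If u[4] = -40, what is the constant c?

u[3] = -3 - 5c
u[4] = -18 - 11c
So -18 - 11c = -40, giving c = 2.

2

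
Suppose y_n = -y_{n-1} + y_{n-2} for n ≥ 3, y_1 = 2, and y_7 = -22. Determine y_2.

Let y_2 = v.
y_3 = 2 - v
y_4 = -2 + 2v
y_5 = 4 - 3v
y_6 = -6 + 5v
y_7 = 10 - 8v
So 10 - 8v = -22, giving v = 4.

4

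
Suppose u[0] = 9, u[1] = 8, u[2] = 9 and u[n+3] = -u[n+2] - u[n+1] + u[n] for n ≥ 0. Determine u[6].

-25

u[3] = -9 - 8 + 9 = -8
u[4] = -(-8) - 9 + 8 = 7
u[5] = -7 - (-8) + 9 = 10
u[6] = -10 - 7 + (-8) = -25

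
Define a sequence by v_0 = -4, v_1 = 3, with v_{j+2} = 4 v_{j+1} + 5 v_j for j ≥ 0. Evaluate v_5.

-517

v_2 = 4*3 + 5*(-4) = -8
v_3 = 4*(-8) + 5*3 = -17
v_4 = 4*(-17) + 5*(-8) = -108
v_5 = 4*(-108) + 5*(-17) = -517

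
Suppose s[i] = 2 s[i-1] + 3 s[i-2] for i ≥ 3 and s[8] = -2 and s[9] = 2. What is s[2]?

Rearranging, s[i-2] = (s[i] - 2 s[i-1]) / 3.
s[7] = (2 - 2·(-2)) / 3 = 6/3 = 2
s[6] = (-2 - 2·2) / 3 = -6/3 = -2
s[5] = (2 - 2·(-2)) / 3 = 6/3 = 2
s[4] = (-2 - 2·2) / 3 = -6/3 = -2
s[3] = (2 - 2·(-2)) / 3 = 6/3 = 2
s[2] = (-2 - 2·2) / 3 = -6/3 = -2

-2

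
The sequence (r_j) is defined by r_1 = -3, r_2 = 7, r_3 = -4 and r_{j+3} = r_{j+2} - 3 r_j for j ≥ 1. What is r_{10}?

r_4 = (-4) - 3·(-3) = 5
r_5 = 5 - 3·7 = -16
r_6 = (-16) - 3·(-4) = -4
r_7 = (-4) - 3·5 = -19
r_8 = (-19) - 3·(-16) = 29
r_9 = 29 - 3·(-4) = 41
r_{10} = 41 - 3·(-19) = 98

98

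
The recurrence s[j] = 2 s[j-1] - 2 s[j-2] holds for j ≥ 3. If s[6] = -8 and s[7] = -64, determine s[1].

-6

Rearranging, s[j-2] = (s[j] - 2 s[j-1]) / -2.
s[5] = (-64 - 2(-8)) / -2 = -48/-2 = 24
s[4] = (-8 - 2(24)) / -2 = -56/-2 = 28
s[3] = (24 - 2(28)) / -2 = -32/-2 = 16
s[2] = (28 - 2(16)) / -2 = -4/-2 = 2
s[1] = (16 - 2(2)) / -2 = 12/-2 = -6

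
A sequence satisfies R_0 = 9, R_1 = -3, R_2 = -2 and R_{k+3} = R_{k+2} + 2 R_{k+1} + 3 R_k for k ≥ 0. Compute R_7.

R_3 = (-2) + 2·(-3) + 3·9 = 19
R_4 = 19 + 2·(-2) + 3·(-3) = 6
R_5 = 6 + 2·19 + 3·(-2) = 38
R_6 = 38 + 2·6 + 3·19 = 107
R_7 = 107 + 2·38 + 3·6 = 201

201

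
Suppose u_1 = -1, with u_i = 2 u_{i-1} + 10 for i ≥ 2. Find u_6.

278

u_2 = 2*(-1) + 10 = 8
u_3 = 2*8 + 10 = 26
u_4 = 2*26 + 10 = 62
u_5 = 2*62 + 10 = 134
u_6 = 2*134 + 10 = 278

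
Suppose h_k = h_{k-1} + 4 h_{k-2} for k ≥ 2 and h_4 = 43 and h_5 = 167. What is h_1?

Rearranging, h_{k-2} = (h_k - h_{k-1}) / 4.
h_3 = (167 - 43) / 4 = 124/4 = 31
h_2 = (43 - 31) / 4 = 12/4 = 3
h_1 = (31 - 3) / 4 = 28/4 = 7

7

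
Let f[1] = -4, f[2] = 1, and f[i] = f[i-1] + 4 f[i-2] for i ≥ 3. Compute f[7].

-399

f[3] = 1 + 4*(-4) = -15
f[4] = (-15) + 4*1 = -11
f[5] = (-11) + 4*(-15) = -71
f[6] = (-71) + 4*(-11) = -115
f[7] = (-115) + 4*(-71) = -399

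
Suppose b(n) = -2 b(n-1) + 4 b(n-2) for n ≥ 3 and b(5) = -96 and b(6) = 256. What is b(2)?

-4

Rearranging, b(n-2) = (b(n) + 2 b(n-1)) / 4.
b(4) = (256 + 2·(-96)) / 4 = 64/4 = 16
b(3) = (-96 + 2·16) / 4 = -64/4 = -16
b(2) = (16 + 2·(-16)) / 4 = -16/4 = -4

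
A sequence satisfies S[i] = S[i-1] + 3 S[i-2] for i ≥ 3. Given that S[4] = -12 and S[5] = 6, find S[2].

Rearranging, S[i-2] = (S[i] - S[i-1]) / 3.
S[3] = (6 - (-12)) / 3 = 18/3 = 6
S[2] = (-12 - 6) / 3 = -18/3 = -6

-6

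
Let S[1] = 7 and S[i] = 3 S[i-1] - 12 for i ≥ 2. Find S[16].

14348913

The fixed point is -12/(1 - 3) = 6, so S[i] - 6 = 3(S[i-1] - 6).
Hence S[i] = 1·3^{i-1} + 6.
S[16] = 1·3^{15} + 6 = 1·14348907 + 6 = 14348913.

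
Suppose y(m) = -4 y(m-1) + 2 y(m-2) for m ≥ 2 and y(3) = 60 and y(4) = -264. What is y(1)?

Rearranging, y(m-2) = (y(m) + 4 y(m-1)) / 2.
y(2) = (-264 + 4·60) / 2 = -24/2 = -12
y(1) = (60 + 4·(-12)) / 2 = 12/2 = 6

6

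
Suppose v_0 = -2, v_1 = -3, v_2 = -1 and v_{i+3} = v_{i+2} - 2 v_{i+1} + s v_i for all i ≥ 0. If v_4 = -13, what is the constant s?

4

v_3 = 5 - 2s
v_4 = 7 - 5s
So 7 - 5s = -13, giving s = 4.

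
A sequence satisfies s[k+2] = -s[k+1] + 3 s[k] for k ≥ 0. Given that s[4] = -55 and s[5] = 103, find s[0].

-4

Rearranging, s[k-2] = (s[k] + s[k-1]) / 3.
s[3] = (103 + (-55)) / 3 = 48/3 = 16
s[2] = (-55 + 16) / 3 = -39/3 = -13
s[1] = (16 + (-13)) / 3 = 3/3 = 1
s[0] = (-13 + 1) / 3 = -12/3 = -4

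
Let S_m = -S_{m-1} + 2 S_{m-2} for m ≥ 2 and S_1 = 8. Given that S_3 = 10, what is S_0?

Let S_0 = z.
S_2 = -8 + 2z
S_3 = 24 - 2z
So 24 - 2z = 10, giving z = 7.

7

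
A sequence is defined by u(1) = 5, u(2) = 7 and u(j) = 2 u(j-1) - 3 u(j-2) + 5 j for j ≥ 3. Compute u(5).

37

u(3) = 2·7 - 3·5 + 15 = 14
u(4) = 2·14 - 3·7 + 20 = 27
u(5) = 2·27 - 3·14 + 25 = 37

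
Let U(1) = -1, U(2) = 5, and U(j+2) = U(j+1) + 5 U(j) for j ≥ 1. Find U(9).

U(3) = 5 + 5(-1) = 0
U(4) = 0 + 5(5) = 25
U(5) = 25 + 5(0) = 25
U(6) = 25 + 5(25) = 150
U(7) = 150 + 5(25) = 275
U(8) = 275 + 5(150) = 1025
U(9) = 1025 + 5(275) = 2400

2400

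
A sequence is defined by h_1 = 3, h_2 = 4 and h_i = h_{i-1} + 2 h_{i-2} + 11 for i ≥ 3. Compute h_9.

h_3 = 4 + 2*3 + 11 = 21
h_4 = 21 + 2*4 + 11 = 40
h_5 = 40 + 2*21 + 11 = 93
h_6 = 93 + 2*40 + 11 = 184
h_7 = 184 + 2*93 + 11 = 381
h_8 = 381 + 2*184 + 11 = 760
h_9 = 760 + 2*381 + 11 = 1533

1533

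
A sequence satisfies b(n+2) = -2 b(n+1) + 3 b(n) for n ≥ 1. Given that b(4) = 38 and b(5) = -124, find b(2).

2

Rearranging, b(n-2) = (b(n) + 2 b(n-1)) / 3.
b(3) = (-124 + 2*38) / 3 = -48/3 = -16
b(2) = (38 + 2*(-16)) / 3 = 6/3 = 2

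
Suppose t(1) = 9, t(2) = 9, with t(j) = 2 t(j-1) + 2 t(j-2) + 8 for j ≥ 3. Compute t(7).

2424

t(3) = 2*9 + 2*9 + 8 = 44
t(4) = 2*44 + 2*9 + 8 = 114
t(5) = 2*114 + 2*44 + 8 = 324
t(6) = 2*324 + 2*114 + 8 = 884
t(7) = 2*884 + 2*324 + 8 = 2424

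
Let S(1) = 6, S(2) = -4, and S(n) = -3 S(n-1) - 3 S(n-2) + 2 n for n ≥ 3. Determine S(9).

36

S(3) = -3(-4) - 3(6) + 6 = 0
S(4) = -3(0) - 3(-4) + 8 = 20
S(5) = -3(20) - 3(0) + 10 = -50
S(6) = -3(-50) - 3(20) + 12 = 102
S(7) = -3(102) - 3(-50) + 14 = -142
S(8) = -3(-142) - 3(102) + 16 = 136
S(9) = -3(136) - 3(-142) + 18 = 36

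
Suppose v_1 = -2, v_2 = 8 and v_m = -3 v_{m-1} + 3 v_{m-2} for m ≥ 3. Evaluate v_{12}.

v_3 = -3*8 + 3*(-2) = -30
v_4 = -3*(-30) + 3*8 = 114
v_5 = -3*114 + 3*(-30) = -432
v_6 = -3*(-432) + 3*114 = 1638
v_7 = -3*1638 + 3*(-432) = -6210
v_8 = -3*(-6210) + 3*1638 = 23544
v_9 = -3*23544 + 3*(-6210) = -89262
v_{10} = -3*(-89262) + 3*23544 = 338418
v_{11} = -3*338418 + 3*(-89262) = -1283040
v_{12} = -3*(-1283040) + 3*338418 = 4864374

4864374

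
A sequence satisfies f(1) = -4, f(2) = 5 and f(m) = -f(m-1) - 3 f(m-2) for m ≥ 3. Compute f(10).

f(3) = -5 - 3(-4) = 7
f(4) = -7 - 3(5) = -22
f(5) = -(-22) - 3(7) = 1
f(6) = -1 - 3(-22) = 65
f(7) = -65 - 3(1) = -68
f(8) = -(-68) - 3(65) = -127
f(9) = -(-127) - 3(-68) = 331
f(10) = -331 - 3(-127) = 50

50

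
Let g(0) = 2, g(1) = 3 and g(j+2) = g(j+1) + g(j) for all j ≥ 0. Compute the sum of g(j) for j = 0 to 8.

g(2) = 3 + 2 = 5
g(3) = 5 + 3 = 8
g(4) = 8 + 5 = 13
g(5) = 13 + 8 = 21
g(6) = 21 + 13 = 34
g(7) = 34 + 21 = 55
g(8) = 55 + 34 = 89
Sum = 2 + 3 + 5 + 8 + 13 + 21 + 34 + 55 + 89 = 230

230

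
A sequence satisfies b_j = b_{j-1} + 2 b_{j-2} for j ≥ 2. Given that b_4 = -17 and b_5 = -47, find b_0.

3

Rearranging, b_{j-2} = (b_j - b_{j-1}) / 2.
b_3 = (-47 - (-17)) / 2 = -30/2 = -15
b_2 = (-17 - (-15)) / 2 = -2/2 = -1
b_1 = (-15 - (-1)) / 2 = -14/2 = -7
b_0 = (-1 - (-7)) / 2 = 6/2 = 3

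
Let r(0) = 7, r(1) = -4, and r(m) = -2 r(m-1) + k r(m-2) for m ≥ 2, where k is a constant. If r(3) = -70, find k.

3

r(2) = 8 + 7k
r(3) = -16 - 18k
So -16 - 18k = -70, giving k = 3.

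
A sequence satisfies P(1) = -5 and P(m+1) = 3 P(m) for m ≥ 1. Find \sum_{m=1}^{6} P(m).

P(2) = 3·(-5) = -15
P(3) = 3·(-15) = -45
P(4) = 3·(-45) = -135
P(5) = 3·(-135) = -405
P(6) = 3·(-405) = -1215
Sum = (-5) + (-15) + (-45) + (-135) + (-405) + (-1215) = -1820

-1820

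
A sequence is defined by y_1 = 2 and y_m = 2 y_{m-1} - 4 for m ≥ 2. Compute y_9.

-508

y_2 = 2·2 - 4 = 0
y_3 = 2·0 - 4 = -4
y_4 = 2·(-4) - 4 = -12
y_5 = 2·(-12) - 4 = -28
y_6 = 2·(-28) - 4 = -60
y_7 = 2·(-60) - 4 = -124
y_8 = 2·(-124) - 4 = -252
y_9 = 2·(-252) - 4 = -508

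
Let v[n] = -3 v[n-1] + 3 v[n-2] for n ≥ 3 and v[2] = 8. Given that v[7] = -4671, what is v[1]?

1

Let v[1] = y.
v[3] = -24 + 3y
v[4] = 96 - 9y
v[5] = -360 + 36y
v[6] = 1368 - 135y
v[7] = -5184 + 513y
So -5184 + 513y = -4671, giving y = 1.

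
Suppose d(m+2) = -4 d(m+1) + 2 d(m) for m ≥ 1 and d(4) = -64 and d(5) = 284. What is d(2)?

-4

Rearranging, d(m-2) = (d(m) + 4 d(m-1)) / 2.
d(3) = (284 + 4(-64)) / 2 = 28/2 = 14
d(2) = (-64 + 4(14)) / 2 = -8/2 = -4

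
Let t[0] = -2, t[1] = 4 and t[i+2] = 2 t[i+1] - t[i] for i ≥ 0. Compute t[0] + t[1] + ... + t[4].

50

t[2] = 2*4 - (-2) = 10
t[3] = 2*10 - 4 = 16
t[4] = 2*16 - 10 = 22
Sum = (-2) + 4 + 10 + 16 + 22 = 50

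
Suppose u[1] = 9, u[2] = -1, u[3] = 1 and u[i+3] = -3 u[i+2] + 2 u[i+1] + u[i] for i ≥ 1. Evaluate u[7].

u[4] = -3·1 + 2·(-1) + 9 = 4
u[5] = -3·4 + 2·1 + (-1) = -11
u[6] = -3·(-11) + 2·4 + 1 = 42
u[7] = -3·42 + 2·(-11) + 4 = -144

-144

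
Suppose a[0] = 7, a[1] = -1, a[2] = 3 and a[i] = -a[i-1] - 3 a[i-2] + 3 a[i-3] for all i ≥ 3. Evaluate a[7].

-219

a[3] = -3 - 3(-1) + 3(7) = 21
a[4] = -21 - 3(3) + 3(-1) = -33
a[5] = -(-33) - 3(21) + 3(3) = -21
a[6] = -(-21) - 3(-33) + 3(21) = 183
a[7] = -183 - 3(-21) + 3(-33) = -219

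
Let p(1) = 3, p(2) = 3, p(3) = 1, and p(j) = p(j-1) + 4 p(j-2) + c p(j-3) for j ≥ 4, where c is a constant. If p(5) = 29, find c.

2

p(4) = 13 + 3c
p(5) = 17 + 6c
So 17 + 6c = 29, giving c = 2.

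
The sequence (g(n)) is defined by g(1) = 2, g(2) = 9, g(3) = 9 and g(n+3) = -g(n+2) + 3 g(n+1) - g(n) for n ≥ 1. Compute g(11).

-2007

g(4) = -9 + 3*9 - 2 = 16
g(5) = -16 + 3*9 - 9 = 2
g(6) = -2 + 3*16 - 9 = 37
g(7) = -37 + 3*2 - 16 = -47
g(8) = -(-47) + 3*37 - 2 = 156
g(9) = -156 + 3*(-47) - 37 = -334
g(10) = -(-334) + 3*156 - (-47) = 849
g(11) = -849 + 3*(-334) - 156 = -2007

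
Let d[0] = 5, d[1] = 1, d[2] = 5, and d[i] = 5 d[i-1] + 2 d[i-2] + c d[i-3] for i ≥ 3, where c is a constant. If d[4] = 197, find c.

2

d[3] = 27 + 5c
d[4] = 145 + 26c
So 145 + 26c = 197, giving c = 2.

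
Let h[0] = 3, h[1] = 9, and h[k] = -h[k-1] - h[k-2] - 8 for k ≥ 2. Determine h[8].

h[2] = -9 - 3 - 8 = -20
h[3] = -(-20) - 9 - 8 = 3
h[4] = -3 - (-20) - 8 = 9
h[5] = -9 - 3 - 8 = -20
h[6] = -(-20) - 9 - 8 = 3
h[7] = -3 - (-20) - 8 = 9
h[8] = -9 - 3 - 8 = -20

-20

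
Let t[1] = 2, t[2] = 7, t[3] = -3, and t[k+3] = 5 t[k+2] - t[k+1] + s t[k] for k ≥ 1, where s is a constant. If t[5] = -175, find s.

-4

t[4] = -22 + 2s
t[5] = -107 + 17s
So -107 + 17s = -175, giving s = -4.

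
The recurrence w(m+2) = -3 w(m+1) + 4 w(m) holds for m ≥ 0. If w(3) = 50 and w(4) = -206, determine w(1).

Rearranging, w(m-2) = (w(m) + 3 w(m-1)) / 4.
w(2) = (-206 + 3*50) / 4 = -56/4 = -14
w(1) = (50 + 3*(-14)) / 4 = 8/4 = 2

2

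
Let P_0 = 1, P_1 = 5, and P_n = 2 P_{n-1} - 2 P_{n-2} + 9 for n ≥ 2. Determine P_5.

25

P_2 = 2*5 - 2*1 + 9 = 17
P_3 = 2*17 - 2*5 + 9 = 33
P_4 = 2*33 - 2*17 + 9 = 41
P_5 = 2*41 - 2*33 + 9 = 25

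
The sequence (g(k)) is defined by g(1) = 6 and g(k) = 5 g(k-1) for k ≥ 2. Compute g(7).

93750

g(2) = 5*6 = 30
g(3) = 5*30 = 150
g(4) = 5*150 = 750
g(5) = 5*750 = 3750
g(6) = 5*3750 = 18750
g(7) = 5*18750 = 93750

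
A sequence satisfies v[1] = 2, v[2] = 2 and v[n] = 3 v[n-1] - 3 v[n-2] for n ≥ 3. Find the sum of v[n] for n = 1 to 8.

-164

v[3] = 3·2 - 3·2 = 0
v[4] = 3·0 - 3·2 = -6
v[5] = 3·(-6) - 3·0 = -18
v[6] = 3·(-18) - 3·(-6) = -36
v[7] = 3·(-36) - 3·(-18) = -54
v[8] = 3·(-54) - 3·(-36) = -54
Sum = 2 + 2 + 0 + (-6) + (-18) + (-36) + (-54) + (-54) = -164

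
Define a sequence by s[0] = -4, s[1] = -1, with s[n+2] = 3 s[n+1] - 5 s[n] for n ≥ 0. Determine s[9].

s[2] = 3(-1) - 5(-4) = 17
s[3] = 3(17) - 5(-1) = 56
s[4] = 3(56) - 5(17) = 83
s[5] = 3(83) - 5(56) = -31
s[6] = 3(-31) - 5(83) = -508
s[7] = 3(-508) - 5(-31) = -1369
s[8] = 3(-1369) - 5(-508) = -1567
s[9] = 3(-1567) - 5(-1369) = 2144

2144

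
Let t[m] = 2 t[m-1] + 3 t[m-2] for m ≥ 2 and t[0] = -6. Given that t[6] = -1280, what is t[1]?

Let t[1] = v.
t[2] = -18 + 2v
t[3] = -36 + 7v
t[4] = -126 + 20v
t[5] = -360 + 61v
t[6] = -1098 + 182v
So -1098 + 182v = -1280, giving v = -1.

-1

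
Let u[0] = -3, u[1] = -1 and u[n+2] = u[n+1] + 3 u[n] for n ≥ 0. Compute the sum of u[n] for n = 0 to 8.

-1910

u[2] = (-1) + 3*(-3) = -10
u[3] = (-10) + 3*(-1) = -13
u[4] = (-13) + 3*(-10) = -43
u[5] = (-43) + 3*(-13) = -82
u[6] = (-82) + 3*(-43) = -211
u[7] = (-211) + 3*(-82) = -457
u[8] = (-457) + 3*(-211) = -1090
Sum = (-3) + (-1) + (-10) + (-13) + (-43) + (-82) + (-211) + (-457) + (-1090) = -1910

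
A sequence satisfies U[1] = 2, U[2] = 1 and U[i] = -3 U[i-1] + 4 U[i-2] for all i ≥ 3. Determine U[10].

U[3] = -3(1) + 4(2) = 5
U[4] = -3(5) + 4(1) = -11
U[5] = -3(-11) + 4(5) = 53
U[6] = -3(53) + 4(-11) = -203
U[7] = -3(-203) + 4(53) = 821
U[8] = -3(821) + 4(-203) = -3275
U[9] = -3(-3275) + 4(821) = 13109
U[10] = -3(13109) + 4(-3275) = -52427

-52427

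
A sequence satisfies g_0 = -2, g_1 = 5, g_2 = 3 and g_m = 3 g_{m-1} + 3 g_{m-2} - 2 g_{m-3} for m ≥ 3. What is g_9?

58300

g_3 = 3*3 + 3*5 - 2*(-2) = 28
g_4 = 3*28 + 3*3 - 2*5 = 83
g_5 = 3*83 + 3*28 - 2*3 = 327
g_6 = 3*327 + 3*83 - 2*28 = 1174
g_7 = 3*1174 + 3*327 - 2*83 = 4337
g_8 = 3*4337 + 3*1174 - 2*327 = 15879
g_9 = 3*15879 + 3*4337 - 2*1174 = 58300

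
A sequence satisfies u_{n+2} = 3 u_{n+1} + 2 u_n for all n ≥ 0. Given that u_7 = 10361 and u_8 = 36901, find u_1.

7

Rearranging, u_{n-2} = (u_n - 3 u_{n-1}) / 2.
u_6 = (36901 - 3*10361) / 2 = 5818/2 = 2909
u_5 = (10361 - 3*2909) / 2 = 1634/2 = 817
u_4 = (2909 - 3*817) / 2 = 458/2 = 229
u_3 = (817 - 3*229) / 2 = 130/2 = 65
u_2 = (229 - 3*65) / 2 = 34/2 = 17
u_1 = (65 - 3*17) / 2 = 14/2 = 7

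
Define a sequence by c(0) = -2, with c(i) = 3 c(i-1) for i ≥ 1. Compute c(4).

-162

c(1) = 3*(-2) = -6
c(2) = 3*(-6) = -18
c(3) = 3*(-18) = -54
c(4) = 3*(-54) = -162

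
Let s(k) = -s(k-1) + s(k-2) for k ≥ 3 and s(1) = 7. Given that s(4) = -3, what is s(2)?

2

Let s(2) = z.
s(3) = 7 - z
s(4) = -7 + 2z
So -7 + 2z = -3, giving z = 2.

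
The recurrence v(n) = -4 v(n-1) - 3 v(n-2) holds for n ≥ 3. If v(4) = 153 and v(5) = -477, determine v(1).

3

Rearranging, v(n-2) = (v(n) + 4 v(n-1)) / -3.
v(3) = (-477 + 4·153) / -3 = 135/-3 = -45
v(2) = (153 + 4·(-45)) / -3 = -27/-3 = 9
v(1) = (-45 + 4·9) / -3 = -9/-3 = 3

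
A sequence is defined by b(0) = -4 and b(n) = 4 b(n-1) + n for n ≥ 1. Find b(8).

-233020

b(1) = 4(-4) + 1 = -15
b(2) = 4(-15) + 2 = -58
b(3) = 4(-58) + 3 = -229
b(4) = 4(-229) + 4 = -912
b(5) = 4(-912) + 5 = -3643
b(6) = 4(-3643) + 6 = -14566
b(7) = 4(-14566) + 7 = -58257
b(8) = 4(-58257) + 8 = -233020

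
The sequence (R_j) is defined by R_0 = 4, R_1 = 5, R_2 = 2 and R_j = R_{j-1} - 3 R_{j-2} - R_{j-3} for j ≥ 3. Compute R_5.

R_3 = 2 - 3(5) - 4 = -17
R_4 = (-17) - 3(2) - 5 = -28
R_5 = (-28) - 3(-17) - 2 = 21

21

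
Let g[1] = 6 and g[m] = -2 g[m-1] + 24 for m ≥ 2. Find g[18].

The fixed point is 24/(1 + 2) = 8, so g[m] - 8 = -2(g[m-1] - 8).
Hence g[m] = -2·(-2)^{m-1} + 8.
g[18] = -2·(-2)^{17} + 8 = -2·-131072 + 8 = 262152.

262152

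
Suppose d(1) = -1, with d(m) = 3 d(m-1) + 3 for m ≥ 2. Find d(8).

d(2) = 3*(-1) + 3 = 0
d(3) = 3*0 + 3 = 3
d(4) = 3*3 + 3 = 12
d(5) = 3*12 + 3 = 39
d(6) = 3*39 + 3 = 120
d(7) = 3*120 + 3 = 363
d(8) = 3*363 + 3 = 1092

1092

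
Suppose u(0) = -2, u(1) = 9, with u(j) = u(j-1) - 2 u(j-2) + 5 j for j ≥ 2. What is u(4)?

-6

u(2) = 9 - 2*(-2) + 10 = 23
u(3) = 23 - 2*9 + 15 = 20
u(4) = 20 - 2*23 + 20 = -6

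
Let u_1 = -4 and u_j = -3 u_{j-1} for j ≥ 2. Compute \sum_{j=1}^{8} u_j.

u_2 = -3*(-4) = 12
u_3 = -3*12 = -36
u_4 = -3*(-36) = 108
u_5 = -3*108 = -324
u_6 = -3*(-324) = 972
u_7 = -3*972 = -2916
u_8 = -3*(-2916) = 8748
Sum = (-4) + 12 + (-36) + 108 + (-324) + 972 + (-2916) + 8748 = 6560

6560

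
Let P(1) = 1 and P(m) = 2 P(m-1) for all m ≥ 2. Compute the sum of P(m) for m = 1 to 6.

63

P(2) = 2(1) = 2
P(3) = 2(2) = 4
P(4) = 2(4) = 8
P(5) = 2(8) = 16
P(6) = 2(16) = 32
Sum = 1 + 2 + 4 + 8 + 16 + 32 = 63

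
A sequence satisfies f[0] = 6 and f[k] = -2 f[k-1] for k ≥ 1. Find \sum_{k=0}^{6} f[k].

258

f[1] = -2·6 = -12
f[2] = -2·(-12) = 24
f[3] = -2·24 = -48
f[4] = -2·(-48) = 96
f[5] = -2·96 = -192
f[6] = -2·(-192) = 384
Sum = 6 + (-12) + 24 + (-48) + 96 + (-192) + 384 = 258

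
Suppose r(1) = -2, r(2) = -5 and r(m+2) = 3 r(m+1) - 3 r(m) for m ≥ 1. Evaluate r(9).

r(3) = 3·(-5) - 3·(-2) = -9
r(4) = 3·(-9) - 3·(-5) = -12
r(5) = 3·(-12) - 3·(-9) = -9
r(6) = 3·(-9) - 3·(-12) = 9
r(7) = 3·9 - 3·(-9) = 54
r(8) = 3·54 - 3·9 = 135
r(9) = 3·135 - 3·54 = 243

243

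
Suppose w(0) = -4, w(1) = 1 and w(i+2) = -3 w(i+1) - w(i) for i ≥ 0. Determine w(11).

w(2) = -3·1 - (-4) = 1
w(3) = -3·1 - 1 = -4
w(4) = -3·(-4) - 1 = 11
w(5) = -3·11 - (-4) = -29
w(6) = -3·(-29) - 11 = 76
w(7) = -3·76 - (-29) = -199
w(8) = -3·(-199) - 76 = 521
w(9) = -3·521 - (-199) = -1364
w(10) = -3·(-1364) - 521 = 3571
w(11) = -3·3571 - (-1364) = -9349

-9349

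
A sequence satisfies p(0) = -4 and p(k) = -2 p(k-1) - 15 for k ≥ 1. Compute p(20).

The fixed point is -15/(1 + 2) = -5, so p(k) + 5 = -2(p(k-1) + 5).
Hence p(k) = 1·(-2)^k - 5.
p(20) = 1·(-2)^{20} - 5 = 1·1048576 - 5 = 1048571.

1048571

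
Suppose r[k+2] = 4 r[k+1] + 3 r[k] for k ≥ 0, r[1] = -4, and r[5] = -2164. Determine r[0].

Let r[0] = x.
r[2] = -16 + 3x
r[3] = -76 + 12x
r[4] = -352 + 57x
r[5] = -1636 + 264x
So -1636 + 264x = -2164, giving x = -2.

-2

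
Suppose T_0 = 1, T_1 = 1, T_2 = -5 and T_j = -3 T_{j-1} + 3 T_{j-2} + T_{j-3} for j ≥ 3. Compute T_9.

T_3 = -3·(-5) + 3·1 + 1 = 19
T_4 = -3·19 + 3·(-5) + 1 = -71
T_5 = -3·(-71) + 3·19 + (-5) = 265
T_6 = -3·265 + 3·(-71) + 19 = -989
T_7 = -3·(-989) + 3·265 + (-71) = 3691
T_8 = -3·3691 + 3·(-989) + 265 = -13775
T_9 = -3·(-13775) + 3·3691 + (-989) = 51409

51409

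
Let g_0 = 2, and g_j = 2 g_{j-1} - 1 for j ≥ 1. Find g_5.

g_1 = 2·2 - 1 = 3
g_2 = 2·3 - 1 = 5
g_3 = 2·5 - 1 = 9
g_4 = 2·9 - 1 = 17
g_5 = 2·17 - 1 = 33

33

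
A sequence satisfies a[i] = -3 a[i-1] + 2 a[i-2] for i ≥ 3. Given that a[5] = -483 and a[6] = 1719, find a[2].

Rearranging, a[i-2] = (a[i] + 3 a[i-1]) / 2.
a[4] = (1719 + 3(-483)) / 2 = 270/2 = 135
a[3] = (-483 + 3(135)) / 2 = -78/2 = -39
a[2] = (135 + 3(-39)) / 2 = 18/2 = 9

9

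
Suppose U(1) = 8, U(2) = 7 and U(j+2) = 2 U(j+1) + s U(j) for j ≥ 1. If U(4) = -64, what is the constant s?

U(3) = 14 + 8s
U(4) = 28 + 23s
So 28 + 23s = -64, giving s = -4.

-4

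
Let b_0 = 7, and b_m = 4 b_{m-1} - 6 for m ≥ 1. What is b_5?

b_1 = 4*7 - 6 = 22
b_2 = 4*22 - 6 = 82
b_3 = 4*82 - 6 = 322
b_4 = 4*322 - 6 = 1282
b_5 = 4*1282 - 6 = 5122

5122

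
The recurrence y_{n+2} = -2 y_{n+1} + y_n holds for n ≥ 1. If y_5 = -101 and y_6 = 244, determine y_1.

Rearranging, y_{n-2} = y_n + 2 y_{n-1}.
y_4 = 244 + 2·(-101) = 42
y_3 = -101 + 2·42 = -17
y_2 = 42 + 2·(-17) = 8
y_1 = -17 + 2·8 = -1

-1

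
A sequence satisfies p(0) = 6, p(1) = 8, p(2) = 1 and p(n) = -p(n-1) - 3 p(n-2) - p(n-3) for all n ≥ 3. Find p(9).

p(3) = -1 - 3*8 - 6 = -31
p(4) = -(-31) - 3*1 - 8 = 20
p(5) = -20 - 3*(-31) - 1 = 72
p(6) = -72 - 3*20 - (-31) = -101
p(7) = -(-101) - 3*72 - 20 = -135
p(8) = -(-135) - 3*(-101) - 72 = 366
p(9) = -366 - 3*(-135) - (-101) = 140

140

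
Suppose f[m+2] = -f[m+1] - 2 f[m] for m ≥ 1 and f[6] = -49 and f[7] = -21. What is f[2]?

7

Rearranging, f[m-2] = (f[m] + f[m-1]) / -2.
f[5] = (-21 + (-49)) / -2 = -70/-2 = 35
f[4] = (-49 + 35) / -2 = -14/-2 = 7
f[3] = (35 + 7) / -2 = 42/-2 = -21
f[2] = (7 + (-21)) / -2 = -14/-2 = 7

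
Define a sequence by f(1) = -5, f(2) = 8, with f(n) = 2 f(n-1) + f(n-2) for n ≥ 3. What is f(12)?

34038

f(3) = 2(8) + (-5) = 11
f(4) = 2(11) + 8 = 30
f(5) = 2(30) + 11 = 71
f(6) = 2(71) + 30 = 172
f(7) = 2(172) + 71 = 415
f(8) = 2(415) + 172 = 1002
f(9) = 2(1002) + 415 = 2419
f(10) = 2(2419) + 1002 = 5840
f(11) = 2(5840) + 2419 = 14099
f(12) = 2(14099) + 5840 = 34038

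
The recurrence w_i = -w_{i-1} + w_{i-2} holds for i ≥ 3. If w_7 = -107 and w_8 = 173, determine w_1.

-7

Rearranging, w_{i-2} = w_i + w_{i-1}.
w_6 = 173 + (-107) = 66
w_5 = -107 + 66 = -41
w_4 = 66 + (-41) = 25
w_3 = -41 + 25 = -16
w_2 = 25 + (-16) = 9
w_1 = -16 + 9 = -7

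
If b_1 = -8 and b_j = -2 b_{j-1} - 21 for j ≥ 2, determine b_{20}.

524281

The fixed point is -21/(1 + 2) = -7, so b_j + 7 = -2(b_{j-1} + 7).
Hence b_j = -1·(-2)^{j-1} - 7.
b_{20} = -1·(-2)^{19} - 7 = -1·-524288 - 7 = 524281.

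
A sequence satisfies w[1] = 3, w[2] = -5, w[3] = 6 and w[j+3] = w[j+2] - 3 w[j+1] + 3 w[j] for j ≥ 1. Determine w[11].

w[4] = 6 - 3·(-5) + 3·3 = 30
w[5] = 30 - 3·6 + 3·(-5) = -3
w[6] = (-3) - 3·30 + 3·6 = -75
w[7] = (-75) - 3·(-3) + 3·30 = 24
w[8] = 24 - 3·(-75) + 3·(-3) = 240
w[9] = 240 - 3·24 + 3·(-75) = -57
w[10] = (-57) - 3·240 + 3·24 = -705
w[11] = (-705) - 3·(-57) + 3·240 = 186

186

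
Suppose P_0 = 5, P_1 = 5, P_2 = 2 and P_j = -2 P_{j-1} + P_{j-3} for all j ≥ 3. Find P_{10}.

P_3 = -2*2 + 5 = 1
P_4 = -2*1 + 5 = 3
P_5 = -2*3 + 2 = -4
P_6 = -2*(-4) + 1 = 9
P_7 = -2*9 + 3 = -15
P_8 = -2*(-15) + (-4) = 26
P_9 = -2*26 + 9 = -43
P_{10} = -2*(-43) + (-15) = 71

71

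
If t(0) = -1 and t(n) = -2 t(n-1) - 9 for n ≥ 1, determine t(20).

The fixed point is -9/(1 + 2) = -3, so t(n) + 3 = -2(t(n-1) + 3).
Hence t(n) = 2·(-2)^n - 3.
t(20) = 2·(-2)^{20} - 3 = 2·1048576 - 3 = 2097149.

2097149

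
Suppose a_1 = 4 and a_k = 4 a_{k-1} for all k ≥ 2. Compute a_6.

a_2 = 4*4 = 16
a_3 = 4*16 = 64
a_4 = 4*64 = 256
a_5 = 4*256 = 1024
a_6 = 4*1024 = 4096

4096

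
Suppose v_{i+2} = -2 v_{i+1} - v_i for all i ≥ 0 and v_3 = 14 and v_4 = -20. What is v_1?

2

Rearranging, v_{i-2} = -(v_i + 2 v_{i-1}).
v_2 = -(-20 + 2*14) = -8
v_1 = -(14 + 2*(-8)) = 2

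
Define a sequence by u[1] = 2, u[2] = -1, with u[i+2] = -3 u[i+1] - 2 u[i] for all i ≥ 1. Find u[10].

u[3] = -3*(-1) - 2*2 = -1
u[4] = -3*(-1) - 2*(-1) = 5
u[5] = -3*5 - 2*(-1) = -13
u[6] = -3*(-13) - 2*5 = 29
u[7] = -3*29 - 2*(-13) = -61
u[8] = -3*(-61) - 2*29 = 125
u[9] = -3*125 - 2*(-61) = -253
u[10] = -3*(-253) - 2*125 = 509

509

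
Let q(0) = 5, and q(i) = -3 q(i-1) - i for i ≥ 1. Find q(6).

3780

q(1) = -3*5 - 1 = -16
q(2) = -3*(-16) - 2 = 46
q(3) = -3*46 - 3 = -141
q(4) = -3*(-141) - 4 = 419
q(5) = -3*419 - 5 = -1262
q(6) = -3*(-1262) - 6 = 3780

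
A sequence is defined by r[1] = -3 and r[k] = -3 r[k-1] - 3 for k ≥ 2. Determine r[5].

r[2] = -3(-3) - 3 = 6
r[3] = -3(6) - 3 = -21
r[4] = -3(-21) - 3 = 60
r[5] = -3(60) - 3 = -183

-183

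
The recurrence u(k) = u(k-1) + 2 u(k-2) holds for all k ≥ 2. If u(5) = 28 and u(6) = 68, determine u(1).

-2

Rearranging, u(k-2) = (u(k) - u(k-1)) / 2.
u(4) = (68 - 28) / 2 = 40/2 = 20
u(3) = (28 - 20) / 2 = 8/2 = 4
u(2) = (20 - 4) / 2 = 16/2 = 8
u(1) = (4 - 8) / 2 = -4/2 = -2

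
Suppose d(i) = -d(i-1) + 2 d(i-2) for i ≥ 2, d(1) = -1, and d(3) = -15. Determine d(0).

6

Let d(0) = v.
d(2) = 1 + 2v
d(3) = -3 - 2v
So -3 - 2v = -15, giving v = 6.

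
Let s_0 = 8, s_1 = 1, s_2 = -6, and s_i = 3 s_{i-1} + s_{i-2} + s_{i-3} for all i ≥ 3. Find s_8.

s_3 = 3(-6) + 1 + 8 = -9
s_4 = 3(-9) + (-6) + 1 = -32
s_5 = 3(-32) + (-9) + (-6) = -111
s_6 = 3(-111) + (-32) + (-9) = -374
s_7 = 3(-374) + (-111) + (-32) = -1265
s_8 = 3(-1265) + (-374) + (-111) = -4280

-4280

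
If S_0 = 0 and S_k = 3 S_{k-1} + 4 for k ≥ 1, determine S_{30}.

The fixed point is 4/(1 - 3) = -2, so S_k + 2 = 3(S_{k-1} + 2).
Hence S_k = 2·3^k - 2.
S_{30} = 2·3^{30} - 2 = 2·205891132094649 - 2 = 411782264189296.

411782264189296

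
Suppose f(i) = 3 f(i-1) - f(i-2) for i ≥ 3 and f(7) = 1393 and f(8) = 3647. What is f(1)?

-7

Rearranging, f(i-2) = -(f(i) - 3 f(i-1)).
f(6) = -(3647 - 3*1393) = 532
f(5) = -(1393 - 3*532) = 203
f(4) = -(532 - 3*203) = 77
f(3) = -(203 - 3*77) = 28
f(2) = -(77 - 3*28) = 7
f(1) = -(28 - 3*7) = -7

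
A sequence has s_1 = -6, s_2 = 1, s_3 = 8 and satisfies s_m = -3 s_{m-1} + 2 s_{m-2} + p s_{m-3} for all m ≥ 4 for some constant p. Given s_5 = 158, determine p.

s_4 = -22 - 6p
s_5 = 82 + 19p
So 82 + 19p = 158, giving p = 4.

4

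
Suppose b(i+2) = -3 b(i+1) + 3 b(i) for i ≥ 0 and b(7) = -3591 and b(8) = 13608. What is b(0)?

Rearranging, b(i-2) = (b(i) + 3 b(i-1)) / 3.
b(6) = (13608 + 3·(-3591)) / 3 = 2835/3 = 945
b(5) = (-3591 + 3·945) / 3 = -756/3 = -252
b(4) = (945 + 3·(-252)) / 3 = 189/3 = 63
b(3) = (-252 + 3·63) / 3 = -63/3 = -21
b(2) = (63 + 3·(-21)) / 3 = 0/3 = 0
b(1) = (-21 + 3·0) / 3 = -21/3 = -7
b(0) = (0 + 3·(-7)) / 3 = -21/3 = -7

-7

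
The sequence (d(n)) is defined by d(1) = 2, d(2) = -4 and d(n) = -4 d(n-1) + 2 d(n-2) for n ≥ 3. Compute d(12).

-13533568

d(3) = -4*(-4) + 2*2 = 20
d(4) = -4*20 + 2*(-4) = -88
d(5) = -4*(-88) + 2*20 = 392
d(6) = -4*392 + 2*(-88) = -1744
d(7) = -4*(-1744) + 2*392 = 7760
d(8) = -4*7760 + 2*(-1744) = -34528
d(9) = -4*(-34528) + 2*7760 = 153632
d(10) = -4*153632 + 2*(-34528) = -683584
d(11) = -4*(-683584) + 2*153632 = 3041600
d(12) = -4*3041600 + 2*(-683584) = -13533568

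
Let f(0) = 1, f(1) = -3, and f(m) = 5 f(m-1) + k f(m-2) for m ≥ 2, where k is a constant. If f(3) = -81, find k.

-3

f(2) = -15 + k
f(3) = -75 + 2k
So -75 + 2k = -81, giving k = -3.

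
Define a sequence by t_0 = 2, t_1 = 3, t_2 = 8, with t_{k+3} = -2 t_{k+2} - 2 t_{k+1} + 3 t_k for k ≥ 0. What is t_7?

t_3 = -2·8 - 2·3 + 3·2 = -16
t_4 = -2·(-16) - 2·8 + 3·3 = 25
t_5 = -2·25 - 2·(-16) + 3·8 = 6
t_6 = -2·6 - 2·25 + 3·(-16) = -110
t_7 = -2·(-110) - 2·6 + 3·25 = 283

283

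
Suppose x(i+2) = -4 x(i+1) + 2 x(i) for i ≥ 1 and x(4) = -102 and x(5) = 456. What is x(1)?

Rearranging, x(i-2) = (x(i) + 4 x(i-1)) / 2.
x(3) = (456 + 4*(-102)) / 2 = 48/2 = 24
x(2) = (-102 + 4*24) / 2 = -6/2 = -3
x(1) = (24 + 4*(-3)) / 2 = 12/2 = 6

6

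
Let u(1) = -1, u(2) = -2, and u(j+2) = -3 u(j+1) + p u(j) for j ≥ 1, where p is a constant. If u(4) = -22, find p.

-4

u(3) = 6 - p
u(4) = -18 + p
So -18 + p = -22, giving p = -4.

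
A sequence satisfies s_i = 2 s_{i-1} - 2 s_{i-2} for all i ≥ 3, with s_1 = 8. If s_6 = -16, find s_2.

Let s_2 = y.
s_3 = -16 + 2y
s_4 = -32 + 2y
s_5 = -32
s_6 = -4y
So -4y = -16, giving y = 4.

4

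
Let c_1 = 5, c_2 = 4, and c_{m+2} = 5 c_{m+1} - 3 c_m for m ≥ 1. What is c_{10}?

c_3 = 5(4) - 3(5) = 5
c_4 = 5(5) - 3(4) = 13
c_5 = 5(13) - 3(5) = 50
c_6 = 5(50) - 3(13) = 211
c_7 = 5(211) - 3(50) = 905
c_8 = 5(905) - 3(211) = 3892
c_9 = 5(3892) - 3(905) = 16745
c_{10} = 5(16745) - 3(3892) = 72049

72049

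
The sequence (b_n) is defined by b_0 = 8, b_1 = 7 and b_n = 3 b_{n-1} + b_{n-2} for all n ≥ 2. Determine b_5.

b_2 = 3(7) + 8 = 29
b_3 = 3(29) + 7 = 94
b_4 = 3(94) + 29 = 311
b_5 = 3(311) + 94 = 1027

1027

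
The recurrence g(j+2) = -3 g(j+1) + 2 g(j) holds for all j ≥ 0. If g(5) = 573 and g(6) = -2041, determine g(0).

Rearranging, g(j-2) = (g(j) + 3 g(j-1)) / 2.
g(4) = (-2041 + 3·573) / 2 = -322/2 = -161
g(3) = (573 + 3·(-161)) / 2 = 90/2 = 45
g(2) = (-161 + 3·45) / 2 = -26/2 = -13
g(1) = (45 + 3·(-13)) / 2 = 6/2 = 3
g(0) = (-13 + 3·3) / 2 = -4/2 = -2

-2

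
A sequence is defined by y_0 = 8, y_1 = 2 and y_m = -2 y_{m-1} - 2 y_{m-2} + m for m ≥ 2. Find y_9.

y_2 = -2·2 - 2·8 + 2 = -18
y_3 = -2·(-18) - 2·2 + 3 = 35
y_4 = -2·35 - 2·(-18) + 4 = -30
y_5 = -2·(-30) - 2·35 + 5 = -5
y_6 = -2·(-5) - 2·(-30) + 6 = 76
y_7 = -2·76 - 2·(-5) + 7 = -135
y_8 = -2·(-135) - 2·76 + 8 = 126
y_9 = -2·126 - 2·(-135) + 9 = 27

27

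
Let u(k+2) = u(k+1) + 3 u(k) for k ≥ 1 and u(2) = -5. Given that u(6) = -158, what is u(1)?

Let u(1) = z.
u(3) = -5 + 3z
u(4) = -20 + 3z
u(5) = -35 + 12z
u(6) = -95 + 21z
So -95 + 21z = -158, giving z = -3.

-3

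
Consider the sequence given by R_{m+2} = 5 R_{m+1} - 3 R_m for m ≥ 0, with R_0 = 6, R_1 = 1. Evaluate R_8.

R_2 = 5·1 - 3·6 = -13
R_3 = 5·(-13) - 3·1 = -68
R_4 = 5·(-68) - 3·(-13) = -301
R_5 = 5·(-301) - 3·(-68) = -1301
R_6 = 5·(-1301) - 3·(-301) = -5602
R_7 = 5·(-5602) - 3·(-1301) = -24107
R_8 = 5·(-24107) - 3·(-5602) = -103729

-103729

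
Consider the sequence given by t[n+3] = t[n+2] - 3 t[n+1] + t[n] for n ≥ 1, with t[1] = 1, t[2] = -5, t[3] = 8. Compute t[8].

172

t[4] = 8 - 3(-5) + 1 = 24
t[5] = 24 - 3(8) + (-5) = -5
t[6] = (-5) - 3(24) + 8 = -69
t[7] = (-69) - 3(-5) + 24 = -30
t[8] = (-30) - 3(-69) + (-5) = 172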